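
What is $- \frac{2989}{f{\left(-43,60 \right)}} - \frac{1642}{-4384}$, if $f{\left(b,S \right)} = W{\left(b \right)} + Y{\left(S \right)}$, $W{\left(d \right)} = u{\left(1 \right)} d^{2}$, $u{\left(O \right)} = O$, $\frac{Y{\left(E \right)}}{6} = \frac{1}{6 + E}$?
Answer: $- \frac{13842907}{11146320} \approx -1.2419$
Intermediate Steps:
$Y{\left(E \right)} = \frac{6}{6 + E}$
$W{\left(d \right)} = d^{2}$ ($W{\left(d \right)} = 1 d^{2} = d^{2}$)
$f{\left(b,S \right)} = b^{2} + \frac{6}{6 + S}$
$- \frac{2989}{f{\left(-43,60 \right)}} - \frac{1642}{-4384} = - \frac{2989}{\frac{1}{6 + 60} \left(6 + \left(-43\right)^{2} \left(6 + 60\right)\right)} - \frac{1642}{-4384} = - \frac{2989}{\frac{1}{66} \left(6 + 1849 \cdot 66\right)} - - \frac{821}{2192} = - \frac{2989}{\frac{1}{66} \left(6 + 122034\right)} + \frac{821}{2192} = - \frac{2989}{\frac{1}{66} \cdot 122040} + \frac{821}{2192} = - \frac{2989}{\frac{20340}{11}} + \frac{821}{2192} = \left(-2989\right) \frac{11}{20340} + \frac{821}{2192} = - \frac{32879}{20340} + \frac{821}{2192} = - \frac{13842907}{11146320}$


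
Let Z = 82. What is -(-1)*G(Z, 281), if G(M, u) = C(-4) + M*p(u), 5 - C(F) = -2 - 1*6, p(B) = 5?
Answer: 423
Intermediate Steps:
C(F) = 13 (C(F) = 5 - (-2 - 1*6) = 5 - (-2 - 6) = 5 - 1*(-8) = 5 + 8 = 13)
G(M, u) = 13 + 5*M (G(M, u) = 13 + M*5 = 13 + 5*M)
-(-1)*G(Z, 281) = -(-1)*(13 + 5*82) = -(-1)*(13 + 410) = -(-1)*423 = -1*(-423) = 423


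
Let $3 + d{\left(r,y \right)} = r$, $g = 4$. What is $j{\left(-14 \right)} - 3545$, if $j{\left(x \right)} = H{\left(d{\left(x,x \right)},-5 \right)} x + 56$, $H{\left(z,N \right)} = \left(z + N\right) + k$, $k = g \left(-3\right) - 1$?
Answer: $-2999$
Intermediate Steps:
$k = -13$ ($k = 4 \left(-3\right) - 1 = -12 - 1 = -13$)
$d{\left(r,y \right)} = -3 + r$
$H{\left(z,N \right)} = -13 + N + z$ ($H{\left(z,N \right)} = \left(z + N\right) - 13 = \left(N + z\right) - 13 = -13 + N + z$)
$j{\left(x \right)} = 56 + x \left(-21 + x\right)$ ($j{\left(x \right)} = \left(-13 - 5 + \left(-3 + x\right)\right) x + 56 = \left(-21 + x\right) x + 56 = x \left(-21 + x\right) + 56 = 56 + x \left(-21 + x\right)$)
$j{\left(-14 \right)} - 3545 = \left(56 - 14 \left(-21 - 14\right)\right) - 3545 = \left(56 - -490\right) - 3545 = \left(56 + 490\right) - 3545 = 546 - 3545 = -2999$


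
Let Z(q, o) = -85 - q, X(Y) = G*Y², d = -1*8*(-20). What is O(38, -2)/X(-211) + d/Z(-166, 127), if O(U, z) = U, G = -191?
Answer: 1360558682/688784391 ≈ 1.9753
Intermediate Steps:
d = 160 (d = -8*(-20) = 160)
X(Y) = -191*Y²
O(38, -2)/X(-211) + d/Z(-166, 127) = 38/((-191*(-211)²)) + 160/(-85 - 1*(-166)) = 38/((-191*44521)) + 160/(-85 + 166) = 38/(-8503511) + 160/81 = 38*(-1/8503511) + 160*(1/81) = -38/8503511 + 160/81 = 1360558682/688784391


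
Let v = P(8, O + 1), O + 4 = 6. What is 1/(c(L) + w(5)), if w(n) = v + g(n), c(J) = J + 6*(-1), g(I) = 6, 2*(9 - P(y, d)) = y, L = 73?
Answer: 1/78 ≈ 0.012821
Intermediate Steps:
O = 2 (O = -4 + 6 = 2)
P(y, d) = 9 - y/2
v = 5 (v = 9 - ½*8 = 9 - 4 = 5)
c(J) = -6 + J (c(J) = J - 6 = -6 + J)
w(n) = 11 (w(n) = 5 + 6 = 11)
1/(c(L) + w(5)) = 1/((-6 + 73) + 11) = 1/(67 + 11) = 1/78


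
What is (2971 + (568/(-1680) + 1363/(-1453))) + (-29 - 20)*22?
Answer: 577221697/305130 ≈ 1891.7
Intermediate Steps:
(2971 + (568/(-1680) + 1363/(-1453))) + (-29 - 20)*22 = (2971 + (568*(-1/1680) + 1363*(-1/1453))) - 49*22 = (2971 + (-71/210 - 1363/1453)) - 1078 = (2971 - 389393/305130) - 1078 = 906151837/305130 - 1078 = 577221697/305130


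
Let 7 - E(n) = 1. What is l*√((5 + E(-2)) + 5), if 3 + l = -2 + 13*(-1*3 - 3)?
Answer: -332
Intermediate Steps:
E(n) = 6 (E(n) = 7 - 1*1 = 7 - 1 = 6)
l = -83 (l = -3 + (-2 + 13*(-1*3 - 3)) = -3 + (-2 + 13*(-3 - 3)) = -3 + (-2 + 13*(-6)) = -3 + (-2 - 78) = -3 - 80 = -83)
l*√((5 + E(-2)) + 5) = -83*√((5 + 6) + 5) = -83*√(11 + 5) = -83*√16 = -83*4 = -332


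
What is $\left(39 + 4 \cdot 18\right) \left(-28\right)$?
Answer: $-3108$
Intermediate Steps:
$\left(39 + 4 \cdot 18\right) \left(-28\right) = \left(39 + 72\right) \left(-28\right) = 111 \left(-28\right) = -3108$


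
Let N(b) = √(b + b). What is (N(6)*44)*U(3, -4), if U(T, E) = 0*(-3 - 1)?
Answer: 0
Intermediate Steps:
U(T, E) = 0 (U(T, E) = 0*(-4) = 0)
N(b) = √2*√b (N(b) = √(2*b) = √2*√b)
(N(6)*44)*U(3, -4) = ((√2*√6)*44)*0 = ((2*√3)*44)*0 = (88*√3)*0 = 0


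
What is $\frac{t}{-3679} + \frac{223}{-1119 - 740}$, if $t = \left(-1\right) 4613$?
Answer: $\frac{596550}{526097} \approx 1.1339$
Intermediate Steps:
$t = -4613$
$\frac{t}{-3679} + \frac{223}{-1119 - 740} = - \frac{4613}{-3679} + \frac{223}{-1119 - 740} = \left(-4613\right) \left(- \frac{1}{3679}\right) + \frac{223}{-1119 - 740} = \frac{4613}{3679} + \frac{223}{-1859} = \frac{4613}{3679} + 223 \left(- \frac{1}{1859}\right) = \frac{4613}{3679} - \frac{223}{1859} = \frac{596550}{526097}$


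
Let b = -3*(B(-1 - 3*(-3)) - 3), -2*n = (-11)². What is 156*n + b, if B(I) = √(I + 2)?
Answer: -9429 - 3*√10 ≈ -9438.5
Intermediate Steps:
B(I) = √(2 + I)
n = -121/2 (n = -½*(-11)² = -½*121 = -121/2 ≈ -60.500)
b = 9 - 3*√10 (b = -3*(√(2 + (-1 - 3*(-3))) - 3) = -3*(√(2 + (-1 + 9)) - 3) = -3*(√(2 + 8) - 3) = -3*(√10 - 3) = -3*(-3 + √10) = 9 - 3*√10 ≈ -0.48683)
156*n + b = 156*(-121/2) + (9 - 3*√10) = -9438 + (9 - 3*√10) = -9429 - 3*√10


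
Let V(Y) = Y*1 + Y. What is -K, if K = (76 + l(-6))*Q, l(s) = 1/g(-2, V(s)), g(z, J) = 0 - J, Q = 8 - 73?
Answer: 59345/12 ≈ 4945.4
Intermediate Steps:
Q = -65
V(Y) = 2*Y (V(Y) = Y + Y = 2*Y)
g(z, J) = -J
l(s) = -1/(2*s) (l(s) = 1/(-2*s) = -1/(2*s))
K = -59345/12 (K = (76 - 1/2/(-6))*(-65) = (76 - 1/2*(-1/6))*(-65) = (76 + 1/12)*(-65) = (913/12)*(-65) = -59345/12 ≈ -4945.4)
-K = -1*(-59345/12) = 59345/12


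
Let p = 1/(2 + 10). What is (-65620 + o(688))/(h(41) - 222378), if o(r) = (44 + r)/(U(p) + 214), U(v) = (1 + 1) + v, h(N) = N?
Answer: 170143876/576519841 ≈ 0.29512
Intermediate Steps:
p = 1/12 ≈ 0.083333
U(v) = 2 + v
o(r) = 528/2593 + 12*r/2593 (o(r) = (44 + r)/((2 + 1/12) + 214) = (44 + r)/(25/12 + 214) = (44 + r)/(2593/12) = (44 + r)*(12/2593) = 528/2593 + 12*r/2593)
(-65620 + o(688))/(h(41) - 222378) = (-65620 + (528/2593 + (12/2593)*688))/(41 - 222378) = (-65620 + (528/2593 + 8256/2593))/(-222337) = (-65620 + 8784/2593)*(-1/222337) = -170143876/2593*(-1/222337) = 170143876/576519841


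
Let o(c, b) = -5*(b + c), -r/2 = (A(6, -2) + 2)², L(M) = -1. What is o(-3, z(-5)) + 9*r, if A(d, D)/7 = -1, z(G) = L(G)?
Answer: -430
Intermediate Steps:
z(G) = -1
A(d, D) = -7 (A(d, D) = 7*(-1) = -7)
r = -50 (r = -2*(-7 + 2)² = -2*(-5)² = -2*25 = -50)
o(c, b) = -5*b - 5*c
o(-3, z(-5)) + 9*r = (-5*(-1) - 5*(-3)) + 9*(-50) = (5 + 15) - 450 = 20 - 450 = -430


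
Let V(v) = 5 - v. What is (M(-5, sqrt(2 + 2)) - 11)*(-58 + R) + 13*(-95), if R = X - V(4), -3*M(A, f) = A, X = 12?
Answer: -2389/3 ≈ -796.33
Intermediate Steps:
M(A, f) = -A/3
R = 11 (R = 12 - (5 - 1*4) = 12 - (5 - 4) = 12 - 1*1 = 12 - 1 = 11)
(M(-5, sqrt(2 + 2)) - 11)*(-58 + R) + 13*(-95) = (-1/3*(-5) - 11)*(-58 + 11) + 13*(-95) = (5/3 - 11)*(-47) - 1235 = -28/3*(-47) - 1235 = 1316/3 - 1235 = -2389/3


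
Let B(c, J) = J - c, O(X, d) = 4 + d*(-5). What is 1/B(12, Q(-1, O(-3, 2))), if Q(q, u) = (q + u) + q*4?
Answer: -1/23 ≈ -0.043478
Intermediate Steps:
O(X, d) = 4 - 5*d
Q(q, u) = u + 5*q (Q(q, u) = (q + u) + 4*q = u + 5*q)
1/B(12, Q(-1, O(-3, 2))) = 1/(((4 - 5*2) + 5*(-1)) - 1*12) = 1/(((4 - 10) - 5) - 12) = 1/((-6 - 5) - 12) = 1/(-11 - 12) = 1/(-23) = -1/23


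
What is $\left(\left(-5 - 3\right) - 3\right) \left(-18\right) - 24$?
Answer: $174$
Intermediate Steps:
$\left(\left(-5 - 3\right) - 3\right) \left(-18\right) - 24 = \left(-8 - 3\right) \left(-18\right) - 24 = \left(-11\right) \left(-18\right) - 24 = 198 - 24 = 174$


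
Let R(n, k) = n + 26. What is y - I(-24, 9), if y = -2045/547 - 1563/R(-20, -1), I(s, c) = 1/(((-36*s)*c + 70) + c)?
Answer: -2270700929/8593370 ≈ -264.24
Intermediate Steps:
R(n, k) = 26 + n
I(s, c) = 1/(70 + c - 36*c*s) (I(s, c) = 1/((-36*c*s + 70) + c) = 1/((70 - 36*c*s) + c) = 1/(70 + c - 36*c*s))
y = -289077/1094 (y = -2045/547 - 1563/(26 - 20) = -2045*1/547 - 1563/6 = -2045/547 - 1563*⅙ = -2045/547 - 521/2 = -289077/1094 ≈ -264.24)
y - I(-24, 9) = -289077/1094 - 1/(70 + 9 - 36*9*(-24)) = -289077/1094 - 1/(70 + 9 + 7776) = -289077/1094 - 1/7855 = -2270700929/8593370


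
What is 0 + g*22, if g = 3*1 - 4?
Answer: -22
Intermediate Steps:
g = -1 (g = 3 - 4 = -1)
0 + g*22 = 0 - 1*22 = 0 - 22 = -22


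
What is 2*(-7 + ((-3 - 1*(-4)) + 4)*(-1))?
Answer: -24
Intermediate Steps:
2*(-7 + ((-3 - 1*(-4)) + 4)*(-1)) = 2*(-7 + ((-3 + 4) + 4)*(-1)) = 2*(-7 + (1 + 4)*(-1)) = 2*(-7 + 5*(-1)) = 2*(-7 - 5) = 2*(-12) = -24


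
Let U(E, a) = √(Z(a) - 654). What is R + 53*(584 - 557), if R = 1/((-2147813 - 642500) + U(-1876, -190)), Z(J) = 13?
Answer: 11141546537060597/7785846638610 - I*√641/7785846638610 ≈ 1431.0 - 3.2518e-12*I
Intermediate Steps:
U(E, a) = I*√641 (U(E, a) = √(13 - 654) = √(-641) = I*√641)
R = 1/(-2790313 + I*√641) (R = 1/((-2147813 - 642500) + I*√641) = 1/(-2790313 + I*√641) ≈ -3.5838e-7 - 3.0e-12*I)
R + 53*(584 - 557) = (-2790313/7785846638610 - I*√641/7785846638610) + 53*(584 - 557) = (-2790313/7785846638610 - I*√641/7785846638610) + 53*27 = (-2790313/7785846638610 - I*√641/7785846638610) + 1431 = 11141546537060597/7785846638610 - I*√641/7785846638610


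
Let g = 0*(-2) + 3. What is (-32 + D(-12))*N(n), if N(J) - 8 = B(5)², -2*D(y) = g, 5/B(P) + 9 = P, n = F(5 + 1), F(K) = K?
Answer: -10251/32 ≈ -320.34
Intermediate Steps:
n = 6 (n = 5 + 1 = 6)
B(P) = 5/(-9 + P)
g = 3 (g = 0 + 3 = 3)
D(y) = -3/2 (D(y) = -½*3 = -3/2)
N(J) = 153/16 (N(J) = 8 + (5/(-9 + 5))² = 8 + (5/(-4))² = 8 + (5*(-¼))² = 8 + (-5/4)² = 8 + 25/16 = 153/16)
(-32 + D(-12))*N(n) = (-32 - 3/2)*(153/16) = -67/2*153/16 = -10251/32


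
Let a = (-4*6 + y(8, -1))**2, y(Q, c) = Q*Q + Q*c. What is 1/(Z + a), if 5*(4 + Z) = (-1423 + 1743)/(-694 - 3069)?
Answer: 3763/3838196 ≈ 0.00098041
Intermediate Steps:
y(Q, c) = Q**2 + Q*c
Z = -15116/3763 (Z = -4 + ((-1423 + 1743)/(-694 - 3069))/5 = -4 + (320/(-3763))/5 = -4 + (320*(-1/3763))/5 = -4 + (1/5)*(-320/3763) = -4 - 64/3763 = -15116/3763 ≈ -4.0170)
a = 1024 (a = (-4*6 + 8*(8 - 1))**2 = (-24 + 8*7)**2 = (-24 + 56)**2 = 32**2 = 1024)
1/(Z + a) = 1/(-15116/3763 + 1024) = 1/(3838196/3763) = 3763/3838196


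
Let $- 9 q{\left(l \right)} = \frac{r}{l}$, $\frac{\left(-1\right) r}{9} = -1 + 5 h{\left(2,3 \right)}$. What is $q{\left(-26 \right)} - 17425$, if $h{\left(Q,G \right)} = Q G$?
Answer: $- \frac{453079}{26} \approx -17426.0$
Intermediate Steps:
$h{\left(Q,G \right)} = G Q$
$r = -261$ ($r = - 9 \left(-1 + 5 \cdot 3 \cdot 2\right) = - 9 \left(-1 + 5 \cdot 6\right) = - 9 \left(-1 + 30\right) = \left(-9\right) 29 = -261$)
$q{\left(l \right)} = \frac{29}{l}$ ($q{\left(l \right)} = - \frac{\left(-261\right) \frac{1}{l}}{9} = \frac{29}{l}$)
$q{\left(-26 \right)} - 17425 = \frac{29}{-26} - 17425 = 29 \left(- \frac{1}{26}\right) - 17425 = - \frac{29}{26} - 17425 = - \frac{453079}{26}$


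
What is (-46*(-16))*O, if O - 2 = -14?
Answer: -8832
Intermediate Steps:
O = -12 (O = 2 - 14 = -12)
(-46*(-16))*O = -46*(-16)*(-12) = 736*(-12) = -8832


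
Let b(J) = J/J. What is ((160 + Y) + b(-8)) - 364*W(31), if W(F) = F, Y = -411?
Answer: -11534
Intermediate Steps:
b(J) = 1
((160 + Y) + b(-8)) - 364*W(31) = ((160 - 411) + 1) - 364*31 = (-251 + 1) - 11284 = -250 - 11284 = -11534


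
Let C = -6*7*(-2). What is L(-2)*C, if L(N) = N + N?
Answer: -336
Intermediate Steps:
L(N) = 2*N
C = 84 (C = -42*(-2) = 84)
L(-2)*C = (2*(-2))*84 = -4*84 = -336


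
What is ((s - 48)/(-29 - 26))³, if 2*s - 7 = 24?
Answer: 2197/10648 ≈ 0.20633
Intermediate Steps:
s = 31/2 (s = 7/2 + (½)*24 = 7/2 + 12 = 31/2 ≈ 15.500)
((s - 48)/(-29 - 26))³ = ((31/2 - 48)/(-29 - 26))³ = (-65/2/(-55))³ = (-65/2*(-1/55))³ = (13/22)³ = 2197/10648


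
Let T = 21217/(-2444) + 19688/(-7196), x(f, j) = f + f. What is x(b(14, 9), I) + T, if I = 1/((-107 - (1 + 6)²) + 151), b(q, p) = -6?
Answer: -102959823/4396756 ≈ -23.417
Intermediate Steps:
I = -⅕ (I = 1/((-107 - 1*7²) + 151) = 1/((-107 - 1*49) + 151) = 1/((-107 - 49) + 151) = 1/(-156 + 151) = 1/(-5) = -⅕ ≈ -0.20000)
x(f, j) = 2*f
T = -50198751/4396756 (T = 21217*(-1/2444) + 19688*(-1/7196) = -21217/2444 - 4922/1799 = -50198751/4396756 ≈ -11.417)
x(b(14, 9), I) + T = 2*(-6) - 50198751/4396756 = -12 - 50198751/4396756 = -102959823/4396756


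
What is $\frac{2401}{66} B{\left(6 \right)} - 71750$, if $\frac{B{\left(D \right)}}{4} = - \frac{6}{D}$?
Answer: $- \frac{2372552}{33} \approx -71896.0$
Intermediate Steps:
$B{\left(D \right)} = - \frac{24}{D}$ ($B{\left(D \right)} = 4 \left(- \frac{6}{D}\right) = - \frac{24}{D}$)
$\frac{2401}{66} B{\left(6 \right)} - 71750 = \frac{2401}{66} \left(- \frac{24}{6}\right) - 71750 = 2401 \cdot \frac{1}{66} \left(\left(-24\right) \frac{1}{6}\right) - 71750 = \frac{2401}{66} \left(-4\right) - 71750 = - \frac{4802}{33} - 71750 = - \frac{2372552}{33}$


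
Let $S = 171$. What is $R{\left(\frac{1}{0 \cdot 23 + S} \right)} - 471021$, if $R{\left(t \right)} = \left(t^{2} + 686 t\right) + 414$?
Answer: $- \frac{13760901980}{29241} \approx -4.706 \cdot 10^{5}$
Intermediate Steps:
$R{\left(t \right)} = 414 + t^{2} + 686 t$
$R{\left(\frac{1}{0 \cdot 23 + S} \right)} - 471021 = \left(414 + \left(\frac{1}{0 \cdot 23 + 171}\right)^{2} + \frac{686}{0 \cdot 23 + 171}\right) - 471021 = \left(414 + \left(\frac{1}{0 + 171}\right)^{2} + \frac{686}{0 + 171}\right) - 471021 = \left(414 + \left(\frac{1}{171}\right)^{2} + \frac{686}{171}\right) - 471021 = \left(414 + \left(\frac{1}{171}\right)^{2} + 686 \cdot \frac{1}{171}\right) - 471021 = \left(414 + \frac{1}{29241} + \frac{686}{171}\right) - 471021 = \frac{12223081}{29241} - 471021 = - \frac{13760901980}{29241}$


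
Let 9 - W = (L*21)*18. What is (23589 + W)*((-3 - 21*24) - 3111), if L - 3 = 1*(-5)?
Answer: -88112772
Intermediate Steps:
L = -2 (L = 3 + 1*(-5) = 3 - 5 = -2)
W = 765 (W = 9 - (-2*21)*18 = 9 - (-42)*18 = 9 - 1*(-756) = 9 + 756 = 765)
(23589 + W)*((-3 - 21*24) - 3111) = (23589 + 765)*((-3 - 21*24) - 3111) = 24354*((-3 - 504) - 3111) = 24354*(-507 - 3111) = 24354*(-3618) = -88112772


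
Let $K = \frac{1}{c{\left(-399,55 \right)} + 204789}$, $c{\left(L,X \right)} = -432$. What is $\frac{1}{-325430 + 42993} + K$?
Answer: $\frac{78080}{57717978009} \approx 1.3528 \cdot 10^{-6}$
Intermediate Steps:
$K = \frac{1}{204357}$ ($K = \frac{1}{-432 + 204789} = \frac{1}{204357} \approx 4.8934 \cdot 10^{-6}$)
$\frac{1}{-325430 + 42993} + K = \frac{1}{-325430 + 42993} + \frac{1}{204357} = \frac{1}{-282437} + \frac{1}{204357} = - \frac{1}{282437} + \frac{1}{204357} = \frac{78080}{57717978009}$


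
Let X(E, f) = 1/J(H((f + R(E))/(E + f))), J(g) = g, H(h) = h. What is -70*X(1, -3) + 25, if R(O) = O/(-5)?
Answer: -75/4 ≈ -18.750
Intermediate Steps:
R(O) = -O/5 (R(O) = O*(-⅕) = -O/5)
X(E, f) = (E + f)/(f - E/5) (X(E, f) = 1/((f - E/5)/(E + f)) = (E + f)/(f - E/5))
-70*X(1, -3) + 25 = -350*(1 - 3)/(-1*1 + 5*(-3)) + 25 = -350*(-2)/(-1 - 15) + 25 = -350*(-2)/(-16) + 25 = -350*(-1)*(-2)/16 + 25 = -70*5/8 + 25 = -175/4 + 25 = -75/4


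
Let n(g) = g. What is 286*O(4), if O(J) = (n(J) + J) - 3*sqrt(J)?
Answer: 572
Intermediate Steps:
O(J) = -3*sqrt(J) + 2*J (O(J) = (J + J) - 3*sqrt(J) = 2*J - 3*sqrt(J) = -3*sqrt(J) + 2*J)
286*O(4) = 286*(-3*sqrt(4) + 2*4) = 286*(-3*2 + 8) = 286*(-6 + 8) = 286*2 = 572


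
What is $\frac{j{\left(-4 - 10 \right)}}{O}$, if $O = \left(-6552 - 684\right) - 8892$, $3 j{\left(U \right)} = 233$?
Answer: $- \frac{233}{48384} \approx -0.0048156$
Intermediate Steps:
$j{\left(U \right)} = \frac{233}{3}$ ($j{\left(U \right)} = \frac{1}{3} \cdot 233 = \frac{233}{3}$)
$O = -16128$ ($O = -7236 - 8892 = -16128$)
$\frac{j{\left(-4 - 10 \right)}}{O} = \frac{233}{3 \left(-16128\right)} = \frac{233}{3} \left(- \frac{1}{16128}\right) = - \frac{233}{48384}$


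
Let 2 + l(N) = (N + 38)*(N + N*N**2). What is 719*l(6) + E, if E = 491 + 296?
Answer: 7022541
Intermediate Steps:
E = 787
l(N) = -2 + (38 + N)*(N + N**3) (l(N) = -2 + (N + 38)*(N + N*N**2) = -2 + (38 + N)*(N + N**3))
719*l(6) + E = 719*(-2 + 6**2 + 6**4 + 38*6 + 38*6**3) + 787 = 719*(-2 + 36 + 1296 + 228 + 38*216) + 787 = 719*(-2 + 36 + 1296 + 228 + 8208) + 787 = 719*9766 + 787 = 7021754 + 787 = 7022541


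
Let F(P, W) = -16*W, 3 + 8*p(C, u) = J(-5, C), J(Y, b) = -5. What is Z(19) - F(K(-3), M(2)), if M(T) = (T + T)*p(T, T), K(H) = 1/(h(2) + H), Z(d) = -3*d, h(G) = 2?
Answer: -121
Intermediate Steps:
p(C, u) = -1 (p(C, u) = -3/8 + (⅛)*(-5) = -3/8 - 5/8 = -1)
K(H) = 1/(2 + H)
M(T) = -2*T (M(T) = (T + T)*(-1) = (2*T)*(-1) = -2*T)
Z(19) - F(K(-3), M(2)) = -3*19 - (-16)*(-2*2) = -57 - (-16)*(-4) = -57 - 1*64 = -57 - 64 = -121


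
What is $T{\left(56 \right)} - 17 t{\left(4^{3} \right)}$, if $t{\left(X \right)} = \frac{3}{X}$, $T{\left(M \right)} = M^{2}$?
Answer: $\frac{200653}{64} \approx 3135.2$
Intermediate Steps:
$T{\left(56 \right)} - 17 t{\left(4^{3} \right)} = 56^{2} - 17 \frac{3}{4^{3}} = 3136 - 17 \cdot \frac{3}{64} = 3136 - \frac{51}{64} = \frac{200653}{64}$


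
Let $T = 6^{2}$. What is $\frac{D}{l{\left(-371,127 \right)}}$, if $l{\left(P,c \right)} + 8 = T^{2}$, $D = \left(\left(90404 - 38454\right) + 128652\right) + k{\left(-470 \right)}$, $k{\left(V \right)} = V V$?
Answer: $\frac{200751}{644} \approx 311.73$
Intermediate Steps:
$k{\left(V \right)} = V^{2}$
$T = 36$
$D = 401502$ ($D = \left(\left(90404 - 38454\right) + 128652\right) + \left(-470\right)^{2} = \left(51950 + 128652\right) + 220900 = 180602 + 220900 = 401502$)
$l{\left(P,c \right)} = 1288$ ($l{\left(P,c \right)} = -8 + 36^{2} = -8 + 1296 = 1288$)
$\frac{D}{l{\left(-371,127 \right)}} = \frac{401502}{1288} = 401502 \cdot \frac{1}{1288} = \frac{200751}{644}$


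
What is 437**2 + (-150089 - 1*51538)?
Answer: -10658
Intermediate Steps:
437**2 + (-150089 - 1*51538) = 190969 + (-150089 - 51538) = 190969 - 201627 = -10658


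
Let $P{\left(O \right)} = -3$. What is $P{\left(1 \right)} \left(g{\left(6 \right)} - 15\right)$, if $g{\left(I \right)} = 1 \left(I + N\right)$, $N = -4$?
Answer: $39$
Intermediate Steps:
$g{\left(I \right)} = -4 + I$ ($g{\left(I \right)} = 1 \left(I - 4\right) = 1 \left(-4 + I\right) = -4 + I$)
$P{\left(1 \right)} \left(g{\left(6 \right)} - 15\right) = - 3 \left(\left(-4 + 6\right) - 15\right) = - 3 \left(2 - 15\right) = \left(-3\right) \left(-13\right) = 39$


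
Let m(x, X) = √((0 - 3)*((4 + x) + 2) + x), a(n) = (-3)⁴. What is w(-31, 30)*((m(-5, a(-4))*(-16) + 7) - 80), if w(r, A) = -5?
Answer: 365 + 160*I*√2 ≈ 365.0 + 226.27*I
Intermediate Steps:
a(n) = 81
m(x, X) = √(-18 - 2*x) (m(x, X) = √(-3*(6 + x) + x) = √((-18 - 3*x) + x) = √(-18 - 2*x))
w(-31, 30)*((m(-5, a(-4))*(-16) + 7) - 80) = -5*((√(-18 - 2*(-5))*(-16) + 7) - 80) = -5*((√(-18 + 10)*(-16) + 7) - 80) = -5*((√(-8)*(-16) + 7) - 80) = -5*(((2*I*√2)*(-16) + 7) - 80) = -5*((-32*I*√2 + 7) - 80) = -5*((7 - 32*I*√2) - 80) = -5*(-73 - 32*I*√2) = 365 + 160*I*√2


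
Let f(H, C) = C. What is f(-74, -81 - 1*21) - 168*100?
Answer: -16902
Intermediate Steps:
f(-74, -81 - 1*21) - 168*100 = (-81 - 1*21) - 168*100 = (-81 - 21) - 16800 = -102 - 16800 = -16902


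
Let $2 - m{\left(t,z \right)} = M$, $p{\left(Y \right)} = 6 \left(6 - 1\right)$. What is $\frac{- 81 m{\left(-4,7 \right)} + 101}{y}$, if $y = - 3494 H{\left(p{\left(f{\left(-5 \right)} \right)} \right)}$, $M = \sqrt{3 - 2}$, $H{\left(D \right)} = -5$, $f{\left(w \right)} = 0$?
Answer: $\frac{2}{1747} \approx 0.0011448$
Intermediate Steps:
$p{\left(Y \right)} = 30$ ($p{\left(Y \right)} = 6 \cdot 5 = 30$)
$M = 1$ ($M = \sqrt{1} = 1$)
$m{\left(t,z \right)} = 1$ ($m{\left(t,z \right)} = 2 - 1 = 1$)
$y = 17470$ ($y = \left(-3494\right) \left(-5\right) = 17470$)
$\frac{- 81 m{\left(-4,7 \right)} + 101}{y} = \frac{\left(-81\right) 1 + 101}{17470} = \left(-81 + 101\right) \frac{1}{17470} = 20 \cdot \frac{1}{17470} = \frac{2}{1747}$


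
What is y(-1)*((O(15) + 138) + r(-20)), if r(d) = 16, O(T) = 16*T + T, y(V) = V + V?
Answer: -818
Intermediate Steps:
y(V) = 2*V
O(T) = 17*T
y(-1)*((O(15) + 138) + r(-20)) = (2*(-1))*((17*15 + 138) + 16) = -2*((255 + 138) + 16) = -2*(393 + 16) = -2*409 = -818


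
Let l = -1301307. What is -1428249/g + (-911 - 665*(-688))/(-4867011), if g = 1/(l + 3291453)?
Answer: -4611369680621917501/1622337 ≈ -2.8424e+12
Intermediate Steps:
g = 1/1990146 (g = 1/(-1301307 + 3291453) = 1/1990146 ≈ 5.0248e-7)
-1428249/g + (-911 - 665*(-688))/(-4867011) = -1428249/1/1990146 + (-911 - 665*(-688))/(-4867011) = -1428249*1990146 + (-911 + 457520)*(-1/4867011) = -2842424034354 + 456609*(-1/4867011) = -2842424034354 - 152203/1622337 = -4611369680621917501/1622337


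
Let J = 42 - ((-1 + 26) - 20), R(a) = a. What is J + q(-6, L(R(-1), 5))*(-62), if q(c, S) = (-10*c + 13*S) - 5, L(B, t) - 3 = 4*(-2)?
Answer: 657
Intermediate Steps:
L(B, t) = -5 (L(B, t) = 3 + 4*(-2) = 3 - 8 = -5)
q(c, S) = -5 - 10*c + 13*S
J = 37 (J = 42 - (25 - 20) = 42 - 1*5 = 42 - 5 = 37)
J + q(-6, L(R(-1), 5))*(-62) = 37 + (-5 - 10*(-6) + 13*(-5))*(-62) = 37 + (-5 + 60 - 65)*(-62) = 37 - 10*(-62) = 37 + 620 = 657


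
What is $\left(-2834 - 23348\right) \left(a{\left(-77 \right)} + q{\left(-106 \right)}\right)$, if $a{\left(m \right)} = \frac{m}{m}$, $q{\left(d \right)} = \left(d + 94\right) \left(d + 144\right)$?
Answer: $11912810$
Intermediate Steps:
$q{\left(d \right)} = \left(94 + d\right) \left(144 + d\right)$
$a{\left(m \right)} = 1$
$\left(-2834 - 23348\right) \left(a{\left(-77 \right)} + q{\left(-106 \right)}\right) = \left(-2834 - 23348\right) \left(1 + \left(13536 + \left(-106\right)^{2} + 238 \left(-106\right)\right)\right) = - 26182 \left(1 + \left(13536 + 11236 - 25228\right)\right) = - 26182 \left(1 - 456\right) = \left(-26182\right) \left(-455\right) = 11912810$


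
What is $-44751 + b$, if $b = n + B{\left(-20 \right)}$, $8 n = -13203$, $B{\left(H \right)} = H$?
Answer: $- \frac{371371}{8} \approx -46421.0$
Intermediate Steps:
$n = - \frac{13203}{8}$ ($n = \frac{1}{8} \left(-13203\right) = - \frac{13203}{8} \approx -1650.4$)
$b = - \frac{13363}{8}$ ($b = - \frac{13203}{8} - 20 = - \frac{13363}{8} \approx -1670.4$)
$-44751 + b = -44751 - \frac{13363}{8} = - \frac{371371}{8}$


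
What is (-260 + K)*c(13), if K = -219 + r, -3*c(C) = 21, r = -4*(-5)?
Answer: 3213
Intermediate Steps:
r = 20
c(C) = -7 (c(C) = -⅓*21 = -7)
K = -199 (K = -219 + 20 = -199)
(-260 + K)*c(13) = (-260 - 199)*(-7) = -459*(-7) = 3213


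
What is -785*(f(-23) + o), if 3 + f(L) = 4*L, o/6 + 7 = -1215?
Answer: 5830195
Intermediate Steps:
o = -7332 (o = -42 + 6*(-1215) = -42 - 7290 = -7332)
f(L) = -3 + 4*L
-785*(f(-23) + o) = -785*((-3 + 4*(-23)) - 7332) = -785*((-3 - 92) - 7332) = -785*(-95 - 7332) = -785*(-7427) = 5830195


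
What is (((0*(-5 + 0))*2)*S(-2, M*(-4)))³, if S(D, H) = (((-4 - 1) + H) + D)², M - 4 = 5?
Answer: 0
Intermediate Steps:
M = 9 (M = 4 + 5 = 9)
S(D, H) = (-5 + D + H)² (S(D, H) = ((-5 + H) + D)² = (-5 + D + H)²)
(((0*(-5 + 0))*2)*S(-2, M*(-4)))³ = (((0*(-5 + 0))*2)*(-5 - 2 + 9*(-4))²)³ = (((0*(-5))*2)*(-5 - 2 - 36)²)³ = ((0*2)*(-43)²)³ = (0*1849)³ = 0³ = 0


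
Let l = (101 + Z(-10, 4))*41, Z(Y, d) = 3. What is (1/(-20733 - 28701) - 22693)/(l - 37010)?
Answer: 1121805763/1618765764 ≈ 0.69300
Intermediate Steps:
l = 4264 (l = (101 + 3)*41 = 104*41 = 4264)
(1/(-20733 - 28701) - 22693)/(l - 37010) = (1/(-20733 - 28701) - 22693)/(4264 - 37010) = (1/(-49434) - 22693)/(-32746) = (-1/49434 - 22693)*(-1/32746) = -1121805763/49434*(-1/32746) = 1121805763/1618765764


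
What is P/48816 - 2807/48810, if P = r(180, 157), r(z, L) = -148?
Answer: -6010433/99279540 ≈ -0.060540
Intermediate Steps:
P = -148
P/48816 - 2807/48810 = -148/48816 - 2807/48810 = -148*1/48816 - 2807*1/48810 = -37/12204 - 2807/48810 = -6010433/99279540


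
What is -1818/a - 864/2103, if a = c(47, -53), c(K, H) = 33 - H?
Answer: -649593/30143 ≈ -21.550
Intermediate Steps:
a = 86 (a = 33 - 1*(-53) = 33 + 53 = 86)
-1818/a - 864/2103 = -1818/86 - 864/2103 = -1818*1/86 - 864*1/2103 = -909/43 - 288/701 = -649593/30143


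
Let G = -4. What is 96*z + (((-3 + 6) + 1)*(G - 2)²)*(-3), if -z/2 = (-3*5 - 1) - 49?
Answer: 12048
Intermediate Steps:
z = 130 (z = -2*((-3*5 - 1) - 49) = -2*((-15 - 1) - 49) = -2*(-16 - 49) = -2*(-65) = 130)
96*z + (((-3 + 6) + 1)*(G - 2)²)*(-3) = 96*130 + (((-3 + 6) + 1)*(-4 - 2)²)*(-3) = 12480 + ((3 + 1)*(-6)²)*(-3) = 12480 + (4*36)*(-3) = 12480 + 144*(-3) = 12480 - 432 = 12048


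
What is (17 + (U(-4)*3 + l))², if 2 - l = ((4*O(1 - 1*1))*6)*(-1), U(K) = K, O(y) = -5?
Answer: 12769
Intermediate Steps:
l = -118 (l = 2 - (4*(-5))*6*(-1) = 2 - (-20*6)*(-1) = 2 - (-120)*(-1) = 2 - 1*120 = 2 - 120 = -118)
(17 + (U(-4)*3 + l))² = (17 + (-4*3 - 118))² = (17 + (-12 - 118))² = (17 - 130)² = (-113)² = 12769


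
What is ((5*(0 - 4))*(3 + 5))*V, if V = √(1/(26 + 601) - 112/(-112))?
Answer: -320*√98439/627 ≈ -160.13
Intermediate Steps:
V = 2*√98439/627 (V = √(1/627 - 112*(-1/112)) = √(1/627 + 1) = √(628/627) = 2*√98439/627 ≈ 1.0008)
((5*(0 - 4))*(3 + 5))*V = ((5*(0 - 4))*(3 + 5))*(2*√98439/627) = ((5*(-4))*8)*(2*√98439/627) = (-20*8)*(2*√98439/627) = -320*√98439/627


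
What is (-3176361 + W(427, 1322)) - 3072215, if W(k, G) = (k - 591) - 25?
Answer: -6248765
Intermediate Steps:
W(k, G) = -616 + k (W(k, G) = (-591 + k) - 25 = -616 + k)
(-3176361 + W(427, 1322)) - 3072215 = (-3176361 + (-616 + 427)) - 3072215 = (-3176361 - 189) - 3072215 = -3176550 - 3072215 = -6248765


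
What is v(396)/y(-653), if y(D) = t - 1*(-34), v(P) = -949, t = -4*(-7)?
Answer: -949/62 ≈ -15.306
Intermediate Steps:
t = 28
y(D) = 62 (y(D) = 28 - 1*(-34) = 28 + 34 = 62)
v(396)/y(-653) = -949/62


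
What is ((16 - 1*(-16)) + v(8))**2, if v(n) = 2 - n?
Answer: 676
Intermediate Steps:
((16 - 1*(-16)) + v(8))**2 = ((16 - 1*(-16)) + (2 - 1*8))**2 = ((16 + 16) + (2 - 8))**2 = (32 - 6)**2 = 26**2 = 676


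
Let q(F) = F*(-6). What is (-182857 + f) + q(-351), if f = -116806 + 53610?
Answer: -243947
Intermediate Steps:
q(F) = -6*F
f = -63196
(-182857 + f) + q(-351) = (-182857 - 63196) - 6*(-351) = -246053 + 2106 = -243947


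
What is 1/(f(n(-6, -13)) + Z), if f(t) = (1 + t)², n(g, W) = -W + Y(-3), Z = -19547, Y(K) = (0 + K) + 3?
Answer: -1/19351 ≈ -5.1677e-5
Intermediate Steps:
Y(K) = 3 + K (Y(K) = K + 3 = 3 + K)
n(g, W) = -W (n(g, W) = -W + (3 - 3) = -W + 0 = -W)
1/(f(n(-6, -13)) + Z) = 1/((1 - 1*(-13))² - 19547) = 1/((1 + 13)² - 19547) = 1/(14² - 19547) = 1/(196 - 19547) = 1/(-19351) = -1/19351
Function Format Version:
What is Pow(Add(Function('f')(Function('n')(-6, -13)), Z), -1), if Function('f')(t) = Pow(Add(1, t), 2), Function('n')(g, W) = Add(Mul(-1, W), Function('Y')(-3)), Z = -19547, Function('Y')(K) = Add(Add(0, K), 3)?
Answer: Rational(-1, 19351) ≈ -5.1677e-5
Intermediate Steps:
Function('Y')(K) = Add(3, K) (Function('Y')(K) = Add(K, 3) = Add(3, K))
Function('n')(g, W) = Mul(-1, W) (Function('n')(g, W) = Add(Mul(-1, W), Add(3, -3)) = Add(Mul(-1, W), 0) = Mul(-1, W))
Pow(Add(Function('f')(Function('n')(-6, -13)), Z), -1) = Pow(Add(Pow(Add(1, Mul(-1, -13)), 2), -19547), -1) = Pow(Add(Pow(Add(1, 13), 2), -19547), -1) = Pow(Add(Pow(14, 2), -19547), -1) = Pow(Add(196, -19547), -1) = Pow(-19351, -1) = Rational(-1, 19351)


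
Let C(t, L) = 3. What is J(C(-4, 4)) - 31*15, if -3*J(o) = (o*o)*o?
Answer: -474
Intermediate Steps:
J(o) = -o³/3 (J(o) = -o*o*o/3 = -o²*o/3 = -o³/3)
J(C(-4, 4)) - 31*15 = -⅓*3³ - 31*15 = -⅓*27 - 465 = -9 - 465 = -474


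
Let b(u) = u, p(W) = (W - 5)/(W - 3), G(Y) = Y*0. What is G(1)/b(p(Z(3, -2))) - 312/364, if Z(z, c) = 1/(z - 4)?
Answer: -6/7 ≈ -0.85714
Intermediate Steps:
Z(z, c) = 1/(-4 + z)
G(Y) = 0
p(W) = (-5 + W)/(-3 + W)
G(1)/b(p(Z(3, -2))) - 312/364 = 0/(((-5 + 1/(-4 + 3))/(-3 + 1/(-4 + 3)))) - 312/364 = 0/(((-5 + 1/(-1))/(-3 + 1/(-1)))) - 312*1/364 = 0/(((-5 - 1)/(-3 - 1))) - 6/7 = 0/((-6/(-4))) - 6/7 = 0/((-1/4*(-6))) - 6/7 = 0/(3/2) - 6/7 = 0*(2/3) - 6/7 = 0 - 6/7 = -6/7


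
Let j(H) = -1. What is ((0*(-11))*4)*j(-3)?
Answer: 0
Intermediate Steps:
((0*(-11))*4)*j(-3) = ((0*(-11))*4)*(-1) = (0*4)*(-1) = 0*(-1) = 0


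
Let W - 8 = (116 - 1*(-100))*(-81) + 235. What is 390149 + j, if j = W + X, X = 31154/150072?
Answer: 756233509/2028 ≈ 3.7290e+5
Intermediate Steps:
X = 421/2028 (X = 31154*(1/150072) = 421/2028 ≈ 0.20759)
W = -17253 (W = 8 + ((116 - 1*(-100))*(-81) + 235) = 8 + ((116 + 100)*(-81) + 235) = 8 + (216*(-81) + 235) = 8 + (-17496 + 235) = 8 - 17261 = -17253)
j = -34988663/2028 (j = -17253 + 421/2028 = -34988663/2028 ≈ -17253.)
390149 + j = 390149 - 34988663/2028 = 756233509/2028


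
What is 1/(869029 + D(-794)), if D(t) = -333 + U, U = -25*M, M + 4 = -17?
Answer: 1/869221 ≈ 1.1505e-6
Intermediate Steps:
M = -21 (M = -4 - 17 = -21)
U = 525 (U = -25*(-21) = 525)
D(t) = 192 (D(t) = -333 + 525 = 192)
1/(869029 + D(-794)) = 1/(869029 + 192) = 1/869221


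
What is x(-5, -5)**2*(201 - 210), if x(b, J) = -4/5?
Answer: -144/25 ≈ -5.7600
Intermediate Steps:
x(b, J) = -4/5 (x(b, J) = -4*1/5 = -4/5)
x(-5, -5)**2*(201 - 210) = (-4/5)**2*(201 - 210) = (16/25)*(-9) = -144/25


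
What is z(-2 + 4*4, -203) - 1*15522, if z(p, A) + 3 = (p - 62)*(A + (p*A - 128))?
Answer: 136779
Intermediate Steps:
z(p, A) = -3 + (-62 + p)*(-128 + A + A*p) (z(p, A) = -3 + (p - 62)*(A + (p*A - 128)) = -3 + (-62 + p)*(A + (A*p - 128)) = -3 + (-62 + p)*(A + (-128 + A*p)) = -3 + (-62 + p)*(-128 + A + A*p))
z(-2 + 4*4, -203) - 1*15522 = (7933 - 128*(-2 + 4*4) - 62*(-203) - 203*(-2 + 4*4)² - 61*(-203)*(-2 + 4*4)) - 1*15522 = (7933 - 128*(-2 + 16) + 12586 - 203*(-2 + 16)² - 61*(-203)*(-2 + 16)) - 15522 = (7933 - 128*14 + 12586 - 203*14² - 61*(-203)*14) - 15522 = (7933 - 1792 + 12586 - 203*196 + 173362) - 15522 = (7933 - 1792 + 12586 - 39788 + 173362) - 15522 = 152301 - 15522 = 136779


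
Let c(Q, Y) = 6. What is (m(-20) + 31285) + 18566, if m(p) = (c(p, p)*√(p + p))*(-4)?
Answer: 49851 - 48*I*√10 ≈ 49851.0 - 151.79*I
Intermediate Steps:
m(p) = -24*√2*√p (m(p) = (6*√(p + p))*(-4) = (6*√(2*p))*(-4) = (6*(√2*√p))*(-4) = (6*√2*√p)*(-4) = -24*√2*√p)
(m(-20) + 31285) + 18566 = (-24*√2*√(-20) + 31285) + 18566 = (-24*√2*2*I*√5 + 31285) + 18566 = (-48*I*√10 + 31285) + 18566 = (31285 - 48*I*√10) + 18566 = 49851 - 48*I*√10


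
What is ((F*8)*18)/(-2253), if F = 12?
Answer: -576/751 ≈ -0.76698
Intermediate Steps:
((F*8)*18)/(-2253) = ((12*8)*18)/(-2253) = (96*18)*(-1/2253) = 1728*(-1/2253) = -576/751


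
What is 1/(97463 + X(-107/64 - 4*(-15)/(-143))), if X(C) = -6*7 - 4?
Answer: 1/97417 ≈ 1.0265e-5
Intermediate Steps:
X(C) = -46 (X(C) = -42 - 4 = -46)
1/(97463 + X(-107/64 - 4*(-15)/(-143))) = 1/(97463 - 46) = 1/97417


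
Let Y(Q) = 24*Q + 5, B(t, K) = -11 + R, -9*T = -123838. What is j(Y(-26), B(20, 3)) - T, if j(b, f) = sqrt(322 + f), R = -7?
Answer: -123838/9 + 4*sqrt(19) ≈ -13742.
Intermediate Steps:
T = 123838/9 (T = -1/9*(-123838) = 123838/9 ≈ 13760.)
B(t, K) = -18 (B(t, K) = -11 - 7 = -18)
Y(Q) = 5 + 24*Q
j(Y(-26), B(20, 3)) - T = sqrt(322 - 18) - 1*123838/9 = sqrt(304) - 123838/9 = 4*sqrt(19) - 123838/9 = -123838/9 + 4*sqrt(19)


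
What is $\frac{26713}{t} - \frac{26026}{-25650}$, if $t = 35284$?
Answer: $\frac{801744917}{452517300} \approx 1.7717$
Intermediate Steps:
$\frac{26713}{t} - \frac{26026}{-25650} = \frac{26713}{35284} - \frac{26026}{-25650} = 26713 \cdot \frac{1}{35284} - - \frac{13013}{12825} = \frac{26713}{35284} + \frac{13013}{12825} = \frac{801744917}{452517300}$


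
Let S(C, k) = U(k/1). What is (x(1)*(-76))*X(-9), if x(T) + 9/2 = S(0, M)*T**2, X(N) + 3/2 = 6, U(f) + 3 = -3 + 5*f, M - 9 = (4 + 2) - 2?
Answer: -18639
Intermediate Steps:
M = 13 (M = 9 + ((4 + 2) - 2) = 9 + (6 - 2) = 9 + 4 = 13)
U(f) = -6 + 5*f (U(f) = -3 + (-3 + 5*f) = -6 + 5*f)
S(C, k) = -6 + 5*k (S(C, k) = -6 + 5*(k/1) = -6 + 5*(k*1) = -6 + 5*k)
X(N) = 9/2 (X(N) = -3/2 + 6 = 9/2)
x(T) = -9/2 + 59*T**2 (x(T) = -9/2 + (-6 + 5*13)*T**2 = -9/2 + (-6 + 65)*T**2 = -9/2 + 59*T**2)
(x(1)*(-76))*X(-9) = ((-9/2 + 59*1**2)*(-76))*(9/2) = ((-9/2 + 59*1)*(-76))*(9/2) = ((-9/2 + 59)*(-76))*(9/2) = ((109/2)*(-76))*(9/2) = -4142*9/2 = -18639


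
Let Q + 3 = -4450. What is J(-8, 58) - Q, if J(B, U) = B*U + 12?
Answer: 4001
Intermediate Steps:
J(B, U) = 12 + B*U
Q = -4453 (Q = -3 - 4450 = -4453)
J(-8, 58) - Q = (12 - 8*58) - 1*(-4453) = (12 - 464) + 4453 = -452 + 4453 = 4001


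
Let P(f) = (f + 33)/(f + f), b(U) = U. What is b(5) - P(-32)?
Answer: 321/64 ≈ 5.0156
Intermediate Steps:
P(f) = (33 + f)/(2*f) (P(f) = (33 + f)/((2*f)) = (33 + f)*(1/(2*f)) = (33 + f)/(2*f))
b(5) - P(-32) = 5 - (33 - 32)/(2*(-32)) = 5 - (-1)/(2*32) = 5 - 1*(-1/64) = 5 + 1/64 = 321/64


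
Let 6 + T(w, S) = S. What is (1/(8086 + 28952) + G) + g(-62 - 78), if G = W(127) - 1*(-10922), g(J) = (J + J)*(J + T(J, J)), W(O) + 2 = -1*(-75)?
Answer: 3373235851/37038 ≈ 91075.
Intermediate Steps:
T(w, S) = -6 + S
W(O) = 73 (W(O) = -2 - 1*(-75) = -2 + 75 = 73)
g(J) = 2*J*(-6 + 2*J) (g(J) = (J + J)*(J + (-6 + J)) = (2*J)*(-6 + 2*J) = 2*J*(-6 + 2*J))
G = 10995 (G = 73 - 1*(-10922) = 73 + 10922 = 10995)
(1/(8086 + 28952) + G) + g(-62 - 78) = (1/(8086 + 28952) + 10995) + 4*(-62 - 78)*(-3 + (-62 - 78)) = (1/37038 + 10995) + 4*(-140)*(-3 - 140) = (1/37038 + 10995) + 4*(-140)*(-143) = 407232811/37038 + 80080 = 3373235851/37038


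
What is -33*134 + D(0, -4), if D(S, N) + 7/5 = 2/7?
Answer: -154809/35 ≈ -4423.1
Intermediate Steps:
D(S, N) = -39/35 (D(S, N) = -7/5 + 2/7 = -39/35)
-33*134 + D(0, -4) = -33*134 - 39/35 = -4422 - 39/35 = -154809/35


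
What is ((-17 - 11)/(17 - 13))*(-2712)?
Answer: 18984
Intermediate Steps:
((-17 - 11)/(17 - 13))*(-2712) = -28/4*(-2712) = -28*¼*(-2712) = -7*(-2712) = 18984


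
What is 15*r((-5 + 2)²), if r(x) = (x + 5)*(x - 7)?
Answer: 420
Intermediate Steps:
r(x) = (-7 + x)*(5 + x) (r(x) = (5 + x)*(-7 + x) = (-7 + x)*(5 + x))
15*r((-5 + 2)²) = 15*(-35 + ((-5 + 2)²)² - 2*(-5 + 2)²) = 15*(-35 + ((-3)²)² - 2*(-3)²) = 15*(-35 + 9² - 2*9) = 15*(-35 + 81 - 18) = 15*28 = 420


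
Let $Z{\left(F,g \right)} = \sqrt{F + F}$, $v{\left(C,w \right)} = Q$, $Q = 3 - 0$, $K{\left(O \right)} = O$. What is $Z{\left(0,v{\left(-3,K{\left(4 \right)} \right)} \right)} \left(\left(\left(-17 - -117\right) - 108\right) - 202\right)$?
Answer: $0$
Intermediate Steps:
$Q = 3$ ($Q = 3 + 0 = 3$)
$v{\left(C,w \right)} = 3$
$Z{\left(F,g \right)} = \sqrt{2} \sqrt{F}$ ($Z{\left(F,g \right)} = \sqrt{2 F} = \sqrt{2} \sqrt{F}$)
$Z{\left(0,v{\left(-3,K{\left(4 \right)} \right)} \right)} \left(\left(\left(-17 - -117\right) - 108\right) - 202\right) = \sqrt{2} \sqrt{0} \left(\left(\left(-17 - -117\right) - 108\right) - 202\right) = \sqrt{2} \cdot 0 \left(\left(\left(-17 + 117\right) - 108\right) - 202\right) = 0 \left(\left(100 - 108\right) - 202\right) = 0 \left(-8 - 202\right) = 0 \left(-210\right) = 0$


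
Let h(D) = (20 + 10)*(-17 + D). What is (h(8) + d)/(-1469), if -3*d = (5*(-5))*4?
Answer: 710/4407 ≈ 0.16111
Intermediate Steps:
d = 100/3 (d = -5*(-5)*4/3 = -(-25)*4/3 = -1/3*(-100) = 100/3 ≈ 33.333)
h(D) = -510 + 30*D (h(D) = 30*(-17 + D) = -510 + 30*D)
(h(8) + d)/(-1469) = ((-510 + 30*8) + 100/3)/(-1469) = -((-510 + 240) + 100/3)/1469 = -(-270 + 100/3)/1469 = -1/1469*(-710/3) = 710/4407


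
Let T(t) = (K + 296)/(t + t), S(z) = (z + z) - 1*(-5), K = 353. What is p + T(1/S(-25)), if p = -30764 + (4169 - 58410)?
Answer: -199215/2 ≈ -99608.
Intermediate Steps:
p = -85005 (p = -30764 - 54241 = -85005)
S(z) = 5 + 2*z (S(z) = 2*z + 5 = 5 + 2*z)
T(t) = 649/(2*t) (T(t) = (353 + 296)/(t + t) = 649/((2*t)) = 649*(1/(2*t)) = 649/(2*t))
p + T(1/S(-25)) = -85005 + 649/(2*(1/(5 + 2*(-25)))) = -85005 + 649/(2*(1/(5 - 50))) = -85005 + 649/(2*(1/(-45))) = -85005 + 649/(2*(-1/45)) = -85005 + (649/2)*(-45) = -85005 - 29205/2 = -199215/2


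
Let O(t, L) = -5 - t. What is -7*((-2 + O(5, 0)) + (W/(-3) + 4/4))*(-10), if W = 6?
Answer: -910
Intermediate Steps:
-7*((-2 + O(5, 0)) + (W/(-3) + 4/4))*(-10) = -7*((-2 + (-5 - 1*5)) + (6/(-3) + 4/4))*(-10) = -7*((-2 + (-5 - 5)) + (6*(-⅓) + 4*(¼)))*(-10) = -7*((-2 - 10) + (-2 + 1))*(-10) = -7*(-12 - 1)*(-10) = -7*(-13)*(-10) = 91*(-10) = -910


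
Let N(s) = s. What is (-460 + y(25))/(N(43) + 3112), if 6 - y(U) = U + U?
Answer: -504/3155 ≈ -0.15975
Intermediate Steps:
y(U) = 6 - 2*U (y(U) = 6 - (U + U) = 6 - 2*U)
(-460 + y(25))/(N(43) + 3112) = (-460 + (6 - 2*25))/(43 + 3112) = (-460 + (6 - 50))/3155 = (-460 - 44)*(1/3155) = -504*1/3155 = -504/3155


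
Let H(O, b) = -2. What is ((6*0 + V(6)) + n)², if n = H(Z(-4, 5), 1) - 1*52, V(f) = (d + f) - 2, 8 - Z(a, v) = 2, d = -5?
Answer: 3025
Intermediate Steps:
Z(a, v) = 6 (Z(a, v) = 8 - 1*2 = 8 - 2 = 6)
V(f) = -7 + f (V(f) = (-5 + f) - 2 = -7 + f)
n = -54 (n = -2 - 1*52 = -2 - 52 = -54)
((6*0 + V(6)) + n)² = ((6*0 + (-7 + 6)) - 54)² = ((0 - 1) - 54)² = (-1 - 54)² = (-55)² = 3025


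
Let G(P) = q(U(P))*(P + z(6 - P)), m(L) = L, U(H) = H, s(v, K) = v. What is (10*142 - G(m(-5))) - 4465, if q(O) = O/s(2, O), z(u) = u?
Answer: -3030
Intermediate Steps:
q(O) = O/2
G(P) = 3*P (G(P) = (P/2)*(P + (6 - P)) = (P/2)*6 = 3*P)
(10*142 - G(m(-5))) - 4465 = (10*142 - 3*(-5)) - 4465 = (1420 - 1*(-15)) - 4465 = (1420 + 15) - 4465 = 1435 - 4465 = -3030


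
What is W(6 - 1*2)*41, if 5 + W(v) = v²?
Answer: 451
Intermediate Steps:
W(v) = -5 + v²
W(6 - 1*2)*41 = (-5 + (6 - 1*2)²)*41 = (-5 + (6 - 2)²)*41 = (-5 + 4²)*41 = (-5 + 16)*41 = 11*41 = 451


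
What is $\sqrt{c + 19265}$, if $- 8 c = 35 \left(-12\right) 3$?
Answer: $\frac{\sqrt{77690}}{2} \approx 139.36$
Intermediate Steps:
$c = \frac{315}{2}$ ($c = - \frac{35 \left(-12\right) 3}{8} = - \frac{\left(-420\right) 3}{8} = \left(- \frac{1}{8}\right) \left(-1260\right) = \frac{315}{2} \approx 157.5$)
$\sqrt{c + 19265} = \sqrt{\frac{315}{2} + 19265} = \sqrt{\frac{38845}{2}} = \frac{\sqrt{77690}}{2}$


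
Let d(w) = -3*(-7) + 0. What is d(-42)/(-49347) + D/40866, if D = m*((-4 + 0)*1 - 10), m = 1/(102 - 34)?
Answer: -468631/1088331636 ≈ -0.00043060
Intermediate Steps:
m = 1/68 ≈ 0.014706
d(w) = 21 (d(w) = 21 + 0 = 21)
D = -7/34 (D = ((-4 + 0)*1 - 10)/68 = (-4*1 - 10)/68 = (-4 - 10)/68 = (1/68)*(-14) = -7/34 ≈ -0.20588)
d(-42)/(-49347) + D/40866 = 21/(-49347) - 7/34/40866 = 21*(-1/49347) - 7/34*1/40866 = -7/16449 - 1/198492 = -468631/1088331636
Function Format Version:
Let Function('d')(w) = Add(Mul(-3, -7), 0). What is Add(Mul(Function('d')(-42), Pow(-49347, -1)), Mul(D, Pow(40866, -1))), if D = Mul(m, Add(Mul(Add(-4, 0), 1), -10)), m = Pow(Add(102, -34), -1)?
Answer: Rational(-468631, 1088331636) ≈ -0.00043060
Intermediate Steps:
m = Rational(1, 68) (m = Pow(68, -1) = Rational(1, 68) ≈ 0.014706)
Function('d')(w) = 21 (Function('d')(w) = Add(21, 0) = 21)
D = Rational(-7, 34) (D = Mul(Rational(1, 68), Add(Mul(Add(-4, 0), 1), -10)) = Mul(Rational(1, 68), Add(Mul(-4, 1), -10)) = Mul(Rational(1, 68), Add(-4, -10)) = Mul(Rational(1, 68), -14) = Rational(-7, 34) ≈ -0.20588)
Add(Mul(Function('d')(-42), Pow(-49347, -1)), Mul(D, Pow(40866, -1))) = Add(Mul(21, Pow(-49347, -1)), Mul(Rational(-7, 34), Pow(40866, -1))) = Add(Mul(21, Rational(-1, 49347)), Mul(Rational(-7, 34), Rational(1, 40866))) = Add(Rational(-7, 16449), Rational(-1, 198492)) = Rational(-468631, 1088331636)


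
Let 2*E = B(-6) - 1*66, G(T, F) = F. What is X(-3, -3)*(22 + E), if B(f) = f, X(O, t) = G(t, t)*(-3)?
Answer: -126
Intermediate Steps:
X(O, t) = -3*t (X(O, t) = t*(-3) = -3*t)
E = -36 (E = (-6 - 1*66)/2 = (-6 - 66)/2 = (½)*(-72) = -36)
X(-3, -3)*(22 + E) = (-3*(-3))*(22 - 36) = 9*(-14) = -126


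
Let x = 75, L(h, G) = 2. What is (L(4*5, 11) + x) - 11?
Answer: 66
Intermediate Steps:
(L(4*5, 11) + x) - 11 = (2 + 75) - 11 = 77 - 11 = 66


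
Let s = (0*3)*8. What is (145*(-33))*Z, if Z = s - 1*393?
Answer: 1880505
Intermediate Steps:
s = 0 (s = 0*8 = 0)
Z = -393 (Z = 0 - 1*393 = 0 - 393 = -393)
(145*(-33))*Z = (145*(-33))*(-393) = -4785*(-393) = 1880505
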